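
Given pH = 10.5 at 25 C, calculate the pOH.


pOH = 14 - pH
pOH = 14 - 10.5
pOH = 3.5

3.5


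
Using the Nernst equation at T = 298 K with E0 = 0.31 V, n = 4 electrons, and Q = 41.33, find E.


E = E0 - (RT/nF) * ln(Q)
E = 0.31 - (8.314 * 298 / (4 * 96485)) * ln(41.33)
E = 0.2861 V

0.2861 V


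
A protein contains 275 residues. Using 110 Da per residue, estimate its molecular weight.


MW = n_residues * 110 Da
MW = 275 * 110
MW = 30250 Da

30250 Da


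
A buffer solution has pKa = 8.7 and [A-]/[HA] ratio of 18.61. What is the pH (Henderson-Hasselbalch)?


pH = pKa + log10([A-]/[HA])
pH = 8.7 + log10(18.61)
pH = 9.9697

9.9697


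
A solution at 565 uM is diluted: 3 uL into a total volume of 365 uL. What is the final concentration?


C2 = C1 * V1 / V2
C2 = 565 * 3 / 365
C2 = 4.6438 uM

4.6438 uM


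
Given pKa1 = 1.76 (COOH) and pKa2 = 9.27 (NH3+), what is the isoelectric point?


pI = (pKa1 + pKa2) / 2
pI = (1.76 + 9.27) / 2
pI = 5.515

5.515


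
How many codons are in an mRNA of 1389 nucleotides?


codons = nucleotides / 3
codons = 1389 / 3 = 463

463


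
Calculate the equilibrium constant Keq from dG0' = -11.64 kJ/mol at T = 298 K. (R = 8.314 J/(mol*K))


Keq = exp(-dG0 * 1000 / (R * T))
Keq = exp(-(-11.64) * 1000 / (8.314 * 298))
Keq = 109.7437

109.7437


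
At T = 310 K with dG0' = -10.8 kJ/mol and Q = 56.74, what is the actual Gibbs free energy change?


dG = dG0' + RT * ln(Q) / 1000
dG = -10.8 + 8.314 * 310 * ln(56.74) / 1000
dG = -0.3915 kJ/mol

-0.3915 kJ/mol


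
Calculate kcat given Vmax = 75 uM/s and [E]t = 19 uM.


kcat = Vmax / [E]t
kcat = 75 / 19
kcat = 3.9474 s^-1

3.9474 s^-1


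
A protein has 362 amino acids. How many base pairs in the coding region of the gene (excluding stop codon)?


Each amino acid = 1 codon = 3 bp
bp = 362 * 3 = 1086 bp

1086 bp


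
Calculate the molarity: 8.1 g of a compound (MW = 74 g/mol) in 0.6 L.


C = (mass / MW) / volume
C = (8.1 / 74) / 0.6
C = 0.1824 M

0.1824 M


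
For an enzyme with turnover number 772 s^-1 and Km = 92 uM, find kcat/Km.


Catalytic efficiency = kcat / Km
= 772 / 92
= 8.3913 uM^-1*s^-1

8.3913 uM^-1*s^-1


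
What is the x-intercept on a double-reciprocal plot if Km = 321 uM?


x-intercept = -1/Km
= -1/321
= -0.0031 1/uM

-0.0031 1/uM


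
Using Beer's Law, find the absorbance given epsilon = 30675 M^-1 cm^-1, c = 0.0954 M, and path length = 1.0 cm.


A = epsilon * c * l
A = 30675 * 0.0954 * 1.0
A = 2926.395

2926.395


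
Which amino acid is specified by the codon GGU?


Standard genetic code lookup.
Codon GGU -> Gly

Gly


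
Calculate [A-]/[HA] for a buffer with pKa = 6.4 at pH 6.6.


[A-]/[HA] = 10^(pH - pKa)
= 10^(6.6 - 6.4)
= 1.5849

1.5849


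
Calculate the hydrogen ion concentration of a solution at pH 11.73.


[H+] = 10^(-pH)
[H+] = 10^(-11.73)
[H+] = 1.862e-12 M

1.862e-12 M


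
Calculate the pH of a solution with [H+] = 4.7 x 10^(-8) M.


pH = -log10([H+])
pH = -log10(4.7 x 10^(-8))
pH = 7.3279

7.3279


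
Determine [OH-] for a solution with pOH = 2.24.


[OH-] = 10^(-pOH)
[OH-] = 10^(-2.24)
[OH-] = 0.0058 M

0.0058 M


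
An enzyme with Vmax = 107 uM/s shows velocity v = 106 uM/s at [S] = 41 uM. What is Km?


Km = [S] * (Vmax - v) / v
Km = 41 * (107 - 106) / 106
Km = 0.3868 uM

0.3868 uM


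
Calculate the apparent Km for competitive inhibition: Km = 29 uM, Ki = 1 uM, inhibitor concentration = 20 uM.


Km_app = Km * (1 + [I]/Ki)
Km_app = 29 * (1 + 20/1)
Km_app = 609.0 uM

609.0 uM


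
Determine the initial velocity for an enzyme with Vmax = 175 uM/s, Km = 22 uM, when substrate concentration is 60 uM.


v = Vmax * [S] / (Km + [S])
v = 175 * 60 / (22 + 60)
v = 128.0488 uM/s

128.0488 uM/s


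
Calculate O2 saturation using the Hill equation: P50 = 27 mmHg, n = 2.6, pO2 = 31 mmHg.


Y = pO2^n / (P50^n + pO2^n)
Y = 31^2.6 / (27^2.6 + 31^2.6)
Y = 58.88%

58.88%


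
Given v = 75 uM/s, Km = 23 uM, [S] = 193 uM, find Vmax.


Vmax = v * (Km + [S]) / [S]
Vmax = 75 * (23 + 193) / 193
Vmax = 83.9378 uM/s

83.9378 uM/s


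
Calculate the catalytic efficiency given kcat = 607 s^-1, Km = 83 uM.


Catalytic efficiency = kcat / Km
= 607 / 83
= 7.3133 uM^-1*s^-1

7.3133 uM^-1*s^-1


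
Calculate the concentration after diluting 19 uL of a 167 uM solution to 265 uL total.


C2 = C1 * V1 / V2
C2 = 167 * 19 / 265
C2 = 11.9736 uM

11.9736 uM


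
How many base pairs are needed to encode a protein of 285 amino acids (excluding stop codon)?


Each amino acid = 1 codon = 3 bp
bp = 285 * 3 = 855 bp

855 bp


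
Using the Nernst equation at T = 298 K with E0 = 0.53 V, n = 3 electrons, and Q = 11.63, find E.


E = E0 - (RT/nF) * ln(Q)
E = 0.53 - (8.314 * 298 / (3 * 96485)) * ln(11.63)
E = 0.509 V

0.509 V


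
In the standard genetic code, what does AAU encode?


Standard genetic code lookup.
Codon AAU -> Asn

Asn


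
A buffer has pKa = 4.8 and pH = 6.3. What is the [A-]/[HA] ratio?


[A-]/[HA] = 10^(pH - pKa)
= 10^(6.3 - 4.8)
= 31.6228

31.6228


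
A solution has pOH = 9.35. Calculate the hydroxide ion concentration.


[OH-] = 10^(-pOH)
[OH-] = 10^(-9.35)
[OH-] = 4.467e-10 M

4.467e-10 M


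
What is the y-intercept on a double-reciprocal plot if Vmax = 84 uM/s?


y-intercept = 1/Vmax
= 1/84
= 0.0119 s/uM

0.0119 s/uM


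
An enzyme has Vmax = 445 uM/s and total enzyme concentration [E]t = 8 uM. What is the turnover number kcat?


kcat = Vmax / [E]t
kcat = 445 / 8
kcat = 55.625 s^-1

55.625 s^-1


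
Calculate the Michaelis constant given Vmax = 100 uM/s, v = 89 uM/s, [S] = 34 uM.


Km = [S] * (Vmax - v) / v
Km = 34 * (100 - 89) / 89
Km = 4.2022 uM

4.2022 uM


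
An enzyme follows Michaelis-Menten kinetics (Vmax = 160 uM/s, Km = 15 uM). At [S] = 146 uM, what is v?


v = Vmax * [S] / (Km + [S])
v = 160 * 146 / (15 + 146)
v = 145.0932 uM/s

145.0932 uM/s


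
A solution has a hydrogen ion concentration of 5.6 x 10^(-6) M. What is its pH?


pH = -log10([H+])
pH = -log10(5.6 x 10^(-6))
pH = 5.2518

5.2518


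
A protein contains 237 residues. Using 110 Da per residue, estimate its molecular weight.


MW = n_residues * 110 Da
MW = 237 * 110
MW = 26070 Da

26070 Da


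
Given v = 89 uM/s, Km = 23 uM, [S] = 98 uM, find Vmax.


Vmax = v * (Km + [S]) / [S]
Vmax = 89 * (23 + 98) / 98
Vmax = 109.8878 uM/s

109.8878 uM/s


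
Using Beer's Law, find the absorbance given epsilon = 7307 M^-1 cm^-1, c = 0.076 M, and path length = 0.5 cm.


A = epsilon * c * l
A = 7307 * 0.076 * 0.5
A = 277.666

277.666


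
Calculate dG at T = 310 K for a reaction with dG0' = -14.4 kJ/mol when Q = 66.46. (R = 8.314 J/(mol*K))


dG = dG0' + RT * ln(Q) / 1000
dG = -14.4 + 8.314 * 310 * ln(66.46) / 1000
dG = -3.5839 kJ/mol

-3.5839 kJ/mol


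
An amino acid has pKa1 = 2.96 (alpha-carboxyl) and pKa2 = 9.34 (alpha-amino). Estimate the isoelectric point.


pI = (pKa1 + pKa2) / 2
pI = (2.96 + 9.34) / 2
pI = 6.15

6.15


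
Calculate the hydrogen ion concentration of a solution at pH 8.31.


[H+] = 10^(-pH)
[H+] = 10^(-8.31)
[H+] = 4.898e-09 M

4.898e-09 M


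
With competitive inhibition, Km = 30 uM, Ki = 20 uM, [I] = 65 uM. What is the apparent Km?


Km_app = Km * (1 + [I]/Ki)
Km_app = 30 * (1 + 65/20)
Km_app = 127.5 uM

127.5 uM


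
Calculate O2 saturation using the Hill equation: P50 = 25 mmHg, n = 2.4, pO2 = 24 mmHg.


Y = pO2^n / (P50^n + pO2^n)
Y = 24^2.4 / (25^2.4 + 24^2.4)
Y = 47.55%

47.55%


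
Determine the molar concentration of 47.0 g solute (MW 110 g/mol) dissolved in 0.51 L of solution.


C = (mass / MW) / volume
C = (47.0 / 110) / 0.51
C = 0.8378 M

0.8378 M


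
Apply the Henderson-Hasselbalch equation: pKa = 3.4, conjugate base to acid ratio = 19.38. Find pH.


pH = pKa + log10([A-]/[HA])
pH = 3.4 + log10(19.38)
pH = 4.6874

4.6874


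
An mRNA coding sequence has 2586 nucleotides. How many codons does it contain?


codons = nucleotides / 3
codons = 2586 / 3 = 862

862


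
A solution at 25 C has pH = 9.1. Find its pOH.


pOH = 14 - pH
pOH = 14 - 9.1
pOH = 4.9

4.9


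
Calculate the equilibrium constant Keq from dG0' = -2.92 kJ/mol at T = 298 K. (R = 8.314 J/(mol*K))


Keq = exp(-dG0 * 1000 / (R * T))
Keq = exp(-(-2.92) * 1000 / (8.314 * 298))
Keq = 3.2497

3.2497


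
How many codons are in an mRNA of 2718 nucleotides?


codons = nucleotides / 3
codons = 2718 / 3 = 906

906


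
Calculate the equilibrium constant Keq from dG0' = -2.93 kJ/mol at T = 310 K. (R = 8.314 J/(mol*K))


Keq = exp(-dG0 * 1000 / (R * T))
Keq = exp(-(-2.93) * 1000 / (8.314 * 310))
Keq = 3.1169

3.1169


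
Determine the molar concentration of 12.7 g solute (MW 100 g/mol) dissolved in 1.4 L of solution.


C = (mass / MW) / volume
C = (12.7 / 100) / 1.4
C = 0.0907 M

0.0907 M


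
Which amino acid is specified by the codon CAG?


Standard genetic code lookup.
Codon CAG -> Gln

Gln


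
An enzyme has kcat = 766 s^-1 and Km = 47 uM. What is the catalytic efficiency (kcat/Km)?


Catalytic efficiency = kcat / Km
= 766 / 47
= 16.2979 uM^-1*s^-1

16.2979 uM^-1*s^-1


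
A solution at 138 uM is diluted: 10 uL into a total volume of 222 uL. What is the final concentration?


C2 = C1 * V1 / V2
C2 = 138 * 10 / 222
C2 = 6.2162 uM

6.2162 uM


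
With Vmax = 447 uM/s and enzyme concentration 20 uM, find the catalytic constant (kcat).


kcat = Vmax / [E]t
kcat = 447 / 20
kcat = 22.35 s^-1

22.35 s^-1


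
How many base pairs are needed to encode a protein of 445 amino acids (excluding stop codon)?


Each amino acid = 1 codon = 3 bp
bp = 445 * 3 = 1335 bp

1335 bp


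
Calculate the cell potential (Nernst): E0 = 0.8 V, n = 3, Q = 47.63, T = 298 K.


E = E0 - (RT/nF) * ln(Q)
E = 0.8 - (8.314 * 298 / (3 * 96485)) * ln(47.63)
E = 0.7669 V

0.7669 V


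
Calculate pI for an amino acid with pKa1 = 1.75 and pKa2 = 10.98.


pI = (pKa1 + pKa2) / 2
pI = (1.75 + 10.98) / 2
pI = 6.365

6.365


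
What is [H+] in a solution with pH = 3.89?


[H+] = 10^(-pH)
[H+] = 10^(-3.89)
[H+] = 1.288e-04 M

1.288e-04 M


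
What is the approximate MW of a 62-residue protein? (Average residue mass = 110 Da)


MW = n_residues * 110 Da
MW = 62 * 110
MW = 6820 Da

6820 Da


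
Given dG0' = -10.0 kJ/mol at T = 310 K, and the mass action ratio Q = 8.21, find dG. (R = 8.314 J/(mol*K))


dG = dG0' + RT * ln(Q) / 1000
dG = -10.0 + 8.314 * 310 * ln(8.21) / 1000
dG = -4.5738 kJ/mol

-4.5738 kJ/mol


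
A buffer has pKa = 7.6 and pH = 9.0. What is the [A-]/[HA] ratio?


[A-]/[HA] = 10^(pH - pKa)
= 10^(9.0 - 7.6)
= 25.1189

25.1189


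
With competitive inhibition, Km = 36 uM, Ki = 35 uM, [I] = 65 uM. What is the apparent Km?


Km_app = Km * (1 + [I]/Ki)
Km_app = 36 * (1 + 65/35)
Km_app = 102.8571 uM

102.8571 uM


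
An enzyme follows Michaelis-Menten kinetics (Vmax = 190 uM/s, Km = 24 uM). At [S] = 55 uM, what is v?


v = Vmax * [S] / (Km + [S])
v = 190 * 55 / (24 + 55)
v = 132.2785 uM/s

132.2785 uM/s


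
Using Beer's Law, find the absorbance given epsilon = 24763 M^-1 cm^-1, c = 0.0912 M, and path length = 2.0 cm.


A = epsilon * c * l
A = 24763 * 0.0912 * 2.0
A = 4516.7712

4516.7712


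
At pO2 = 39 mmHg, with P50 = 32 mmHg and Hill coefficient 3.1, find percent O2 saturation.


Y = pO2^n / (P50^n + pO2^n)
Y = 39^3.1 / (32^3.1 + 39^3.1)
Y = 64.87%

64.87%


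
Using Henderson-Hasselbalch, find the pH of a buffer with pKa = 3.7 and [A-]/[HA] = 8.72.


pH = pKa + log10([A-]/[HA])
pH = 3.7 + log10(8.72)
pH = 4.6405

4.6405


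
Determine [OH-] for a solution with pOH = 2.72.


[OH-] = 10^(-pOH)
[OH-] = 10^(-2.72)
[OH-] = 0.0019 M

0.0019 M


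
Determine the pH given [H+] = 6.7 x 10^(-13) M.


pH = -log10([H+])
pH = -log10(6.7 x 10^(-13))
pH = 12.1739

12.1739


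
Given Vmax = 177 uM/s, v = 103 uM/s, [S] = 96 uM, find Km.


Km = [S] * (Vmax - v) / v
Km = 96 * (177 - 103) / 103
Km = 68.9709 uM

68.9709 uM


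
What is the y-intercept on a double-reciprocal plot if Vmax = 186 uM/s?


y-intercept = 1/Vmax
= 1/186
= 0.0054 s/uM

0.0054 s/uM


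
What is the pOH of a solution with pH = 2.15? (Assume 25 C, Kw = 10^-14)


pOH = 14 - pH
pOH = 14 - 2.15
pOH = 11.85

11.85


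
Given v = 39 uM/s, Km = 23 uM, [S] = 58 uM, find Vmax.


Vmax = v * (Km + [S]) / [S]
Vmax = 39 * (23 + 58) / 58
Vmax = 54.4655 uM/s

54.4655 uM/s


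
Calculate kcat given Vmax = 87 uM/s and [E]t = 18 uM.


kcat = Vmax / [E]t
kcat = 87 / 18
kcat = 4.8333 s^-1

4.8333 s^-1


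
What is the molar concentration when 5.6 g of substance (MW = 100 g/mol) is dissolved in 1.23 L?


C = (mass / MW) / volume
C = (5.6 / 100) / 1.23
C = 0.0455 M

0.0455 M


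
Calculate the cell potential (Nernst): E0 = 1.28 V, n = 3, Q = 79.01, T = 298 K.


E = E0 - (RT/nF) * ln(Q)
E = 1.28 - (8.314 * 298 / (3 * 96485)) * ln(79.01)
E = 1.2426 V

1.2426 V


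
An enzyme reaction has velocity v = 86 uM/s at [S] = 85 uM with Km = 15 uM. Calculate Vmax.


Vmax = v * (Km + [S]) / [S]
Vmax = 86 * (15 + 85) / 85
Vmax = 101.1765 uM/s

101.1765 uM/s


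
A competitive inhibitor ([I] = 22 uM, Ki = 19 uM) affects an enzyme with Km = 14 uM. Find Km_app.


Km_app = Km * (1 + [I]/Ki)
Km_app = 14 * (1 + 22/19)
Km_app = 30.2105 uM

30.2105 uM


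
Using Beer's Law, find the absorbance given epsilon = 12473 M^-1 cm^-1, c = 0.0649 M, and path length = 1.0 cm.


A = epsilon * c * l
A = 12473 * 0.0649 * 1.0
A = 809.4977

809.4977


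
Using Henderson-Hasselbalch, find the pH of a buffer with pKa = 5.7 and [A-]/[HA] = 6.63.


pH = pKa + log10([A-]/[HA])
pH = 5.7 + log10(6.63)
pH = 6.5215

6.5215


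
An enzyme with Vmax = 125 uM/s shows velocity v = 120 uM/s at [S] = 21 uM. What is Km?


Km = [S] * (Vmax - v) / v
Km = 21 * (125 - 120) / 120
Km = 0.875 uM

0.875 uM


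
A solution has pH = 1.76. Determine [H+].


[H+] = 10^(-pH)
[H+] = 10^(-1.76)
[H+] = 0.0174 M

0.0174 M


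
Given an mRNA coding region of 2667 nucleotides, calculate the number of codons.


codons = nucleotides / 3
codons = 2667 / 3 = 889

889


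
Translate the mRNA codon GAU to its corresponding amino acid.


Standard genetic code lookup.
Codon GAU -> Asp

Asp


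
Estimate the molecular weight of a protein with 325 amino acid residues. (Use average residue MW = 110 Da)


MW = n_residues * 110 Da
MW = 325 * 110
MW = 35750 Da

35750 Da


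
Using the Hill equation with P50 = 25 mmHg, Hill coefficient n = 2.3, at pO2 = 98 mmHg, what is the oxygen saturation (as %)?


Y = pO2^n / (P50^n + pO2^n)
Y = 98^2.3 / (25^2.3 + 98^2.3)
Y = 95.86%

95.86%


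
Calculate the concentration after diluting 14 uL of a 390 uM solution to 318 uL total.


C2 = C1 * V1 / V2
C2 = 390 * 14 / 318
C2 = 17.1698 uM

17.1698 uM


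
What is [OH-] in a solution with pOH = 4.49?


[OH-] = 10^(-pOH)
[OH-] = 10^(-4.49)
[OH-] = 3.236e-05 M

3.236e-05 M


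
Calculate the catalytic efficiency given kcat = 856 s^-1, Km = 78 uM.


Catalytic efficiency = kcat / Km
= 856 / 78
= 10.9744 uM^-1*s^-1

10.9744 uM^-1*s^-1


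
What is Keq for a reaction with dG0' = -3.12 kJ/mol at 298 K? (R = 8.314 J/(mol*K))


Keq = exp(-dG0 * 1000 / (R * T))
Keq = exp(-(-3.12) * 1000 / (8.314 * 298))
Keq = 3.5229

3.5229


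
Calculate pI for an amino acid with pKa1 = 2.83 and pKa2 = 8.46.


pI = (pKa1 + pKa2) / 2
pI = (2.83 + 8.46) / 2
pI = 5.645

5.645


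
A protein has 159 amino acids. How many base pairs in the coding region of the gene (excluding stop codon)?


Each amino acid = 1 codon = 3 bp
bp = 159 * 3 = 477 bp

477 bp


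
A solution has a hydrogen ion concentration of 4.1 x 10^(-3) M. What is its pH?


pH = -log10([H+])
pH = -log10(4.1 x 10^(-3))
pH = 2.3872

2.3872


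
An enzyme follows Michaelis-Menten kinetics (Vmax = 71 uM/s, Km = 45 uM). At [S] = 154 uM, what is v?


v = Vmax * [S] / (Km + [S])
v = 71 * 154 / (45 + 154)
v = 54.9447 uM/s

54.9447 uM/s


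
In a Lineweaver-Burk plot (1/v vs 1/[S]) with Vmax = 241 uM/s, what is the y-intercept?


y-intercept = 1/Vmax
= 1/241
= 0.0041 s/uM

0.0041 s/uM


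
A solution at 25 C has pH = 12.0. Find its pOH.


pOH = 14 - pH
pOH = 14 - 12.0
pOH = 2.0

2.0


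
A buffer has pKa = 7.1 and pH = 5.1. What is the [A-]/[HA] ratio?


[A-]/[HA] = 10^(pH - pKa)
= 10^(5.1 - 7.1)
= 0.01

0.01


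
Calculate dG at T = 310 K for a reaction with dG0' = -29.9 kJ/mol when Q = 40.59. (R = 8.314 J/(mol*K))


dG = dG0' + RT * ln(Q) / 1000
dG = -29.9 + 8.314 * 310 * ln(40.59) / 1000
dG = -20.3548 kJ/mol

-20.3548 kJ/mol


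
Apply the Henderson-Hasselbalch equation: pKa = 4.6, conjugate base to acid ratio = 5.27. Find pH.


pH = pKa + log10([A-]/[HA])
pH = 4.6 + log10(5.27)
pH = 5.3218

5.3218


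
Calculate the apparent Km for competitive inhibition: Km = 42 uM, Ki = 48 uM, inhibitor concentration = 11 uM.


Km_app = Km * (1 + [I]/Ki)
Km_app = 42 * (1 + 11/48)
Km_app = 51.625 uM

51.625 uM


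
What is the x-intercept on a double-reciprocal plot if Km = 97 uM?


x-intercept = -1/Km
= -1/97
= -0.0103 1/uM

-0.0103 1/uM


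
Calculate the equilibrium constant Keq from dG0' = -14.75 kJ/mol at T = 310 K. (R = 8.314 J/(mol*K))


Keq = exp(-dG0 * 1000 / (R * T))
Keq = exp(-(-14.75) * 1000 / (8.314 * 310))
Keq = 305.8071

305.8071


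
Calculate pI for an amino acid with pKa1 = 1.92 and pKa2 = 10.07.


pI = (pKa1 + pKa2) / 2
pI = (1.92 + 10.07) / 2
pI = 5.995

5.995


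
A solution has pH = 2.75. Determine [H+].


[H+] = 10^(-pH)
[H+] = 10^(-2.75)
[H+] = 0.0018 M

0.0018 M


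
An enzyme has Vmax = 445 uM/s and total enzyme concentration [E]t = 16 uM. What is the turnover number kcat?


kcat = Vmax / [E]t
kcat = 445 / 16
kcat = 27.8125 s^-1

27.8125 s^-1


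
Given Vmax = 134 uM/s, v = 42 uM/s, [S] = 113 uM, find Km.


Km = [S] * (Vmax - v) / v
Km = 113 * (134 - 42) / 42
Km = 247.5238 uM

247.5238 uM


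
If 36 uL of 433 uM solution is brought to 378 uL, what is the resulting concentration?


C2 = C1 * V1 / V2
C2 = 433 * 36 / 378
C2 = 41.2381 uM

41.2381 uM


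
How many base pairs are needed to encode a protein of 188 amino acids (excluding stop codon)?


Each amino acid = 1 codon = 3 bp
bp = 188 * 3 = 564 bp

564 bp


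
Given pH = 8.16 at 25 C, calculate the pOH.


pOH = 14 - pH
pOH = 14 - 8.16
pOH = 5.84

5.84


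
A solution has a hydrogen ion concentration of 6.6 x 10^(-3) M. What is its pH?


pH = -log10([H+])
pH = -log10(6.6 x 10^(-3))
pH = 2.1805

2.1805


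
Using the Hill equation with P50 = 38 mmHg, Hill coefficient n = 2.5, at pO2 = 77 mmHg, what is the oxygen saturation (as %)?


Y = pO2^n / (P50^n + pO2^n)
Y = 77^2.5 / (38^2.5 + 77^2.5)
Y = 85.39%

85.39%


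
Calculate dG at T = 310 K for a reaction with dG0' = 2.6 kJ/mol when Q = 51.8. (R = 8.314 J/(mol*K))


dG = dG0' + RT * ln(Q) / 1000
dG = 2.6 + 8.314 * 310 * ln(51.8) / 1000
dG = 12.7738 kJ/mol

12.7738 kJ/mol


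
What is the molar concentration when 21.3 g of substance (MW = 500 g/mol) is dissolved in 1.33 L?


C = (mass / MW) / volume
C = (21.3 / 500) / 1.33
C = 0.032 M

0.032 M


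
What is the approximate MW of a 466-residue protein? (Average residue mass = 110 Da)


MW = n_residues * 110 Da
MW = 466 * 110
MW = 51260 Da

51260 Da


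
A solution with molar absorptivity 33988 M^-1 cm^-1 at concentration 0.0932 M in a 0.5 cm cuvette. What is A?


A = epsilon * c * l
A = 33988 * 0.0932 * 0.5
A = 1583.8408

1583.8408


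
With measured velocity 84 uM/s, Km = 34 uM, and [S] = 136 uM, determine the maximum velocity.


Vmax = v * (Km + [S]) / [S]
Vmax = 84 * (34 + 136) / 136
Vmax = 105.0 uM/s

105.0 uM/s


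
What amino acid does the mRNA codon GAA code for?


Standard genetic code lookup.
Codon GAA -> Glu

Glu


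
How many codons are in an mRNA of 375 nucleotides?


codons = nucleotides / 3
codons = 375 / 3 = 125

125


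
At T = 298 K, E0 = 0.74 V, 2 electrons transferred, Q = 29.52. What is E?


E = E0 - (RT/nF) * ln(Q)
E = 0.74 - (8.314 * 298 / (2 * 96485)) * ln(29.52)
E = 0.6965 V

0.6965 V


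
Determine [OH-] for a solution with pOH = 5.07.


[OH-] = 10^(-pOH)
[OH-] = 10^(-5.07)
[OH-] = 8.511e-06 M

8.511e-06 M


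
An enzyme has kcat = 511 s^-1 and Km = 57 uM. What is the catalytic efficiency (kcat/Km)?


Catalytic efficiency = kcat / Km
= 511 / 57
= 8.9649 uM^-1*s^-1

8.9649 uM^-1*s^-1


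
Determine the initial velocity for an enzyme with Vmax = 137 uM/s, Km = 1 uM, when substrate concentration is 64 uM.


v = Vmax * [S] / (Km + [S])
v = 137 * 64 / (1 + 64)
v = 134.8923 uM/s

134.8923 uM/s


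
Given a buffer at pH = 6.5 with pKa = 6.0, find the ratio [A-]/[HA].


[A-]/[HA] = 10^(pH - pKa)
= 10^(6.5 - 6.0)
= 3.1623

3.1623


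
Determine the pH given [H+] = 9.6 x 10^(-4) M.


pH = -log10([H+])
pH = -log10(9.6 x 10^(-4))
pH = 3.0177

3.0177


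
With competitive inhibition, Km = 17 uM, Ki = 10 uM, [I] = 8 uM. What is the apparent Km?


Km_app = Km * (1 + [I]/Ki)
Km_app = 17 * (1 + 8/10)
Km_app = 30.6 uM

30.6 uM


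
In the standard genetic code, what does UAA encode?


Standard genetic code lookup.
Codon UAA -> Stop

Stop


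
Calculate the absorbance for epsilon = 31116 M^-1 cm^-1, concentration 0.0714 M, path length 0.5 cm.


A = epsilon * c * l
A = 31116 * 0.0714 * 0.5
A = 1110.8412

1110.8412


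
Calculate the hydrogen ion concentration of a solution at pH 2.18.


[H+] = 10^(-pH)
[H+] = 10^(-2.18)
[H+] = 0.0066 M

0.0066 M


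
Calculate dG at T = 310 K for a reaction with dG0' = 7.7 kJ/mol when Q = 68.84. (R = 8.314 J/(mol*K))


dG = dG0' + RT * ln(Q) / 1000
dG = 7.7 + 8.314 * 310 * ln(68.84) / 1000
dG = 18.6067 kJ/mol

18.6067 kJ/mol


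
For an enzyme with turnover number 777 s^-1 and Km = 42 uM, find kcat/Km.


Catalytic efficiency = kcat / Km
= 777 / 42
= 18.5 uM^-1*s^-1

18.5 uM^-1*s^-1


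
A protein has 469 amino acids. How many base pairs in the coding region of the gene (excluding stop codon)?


Each amino acid = 1 codon = 3 bp
bp = 469 * 3 = 1407 bp

1407 bp


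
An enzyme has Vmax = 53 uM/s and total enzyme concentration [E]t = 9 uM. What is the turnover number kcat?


kcat = Vmax / [E]t
kcat = 53 / 9
kcat = 5.8889 s^-1

5.8889 s^-1


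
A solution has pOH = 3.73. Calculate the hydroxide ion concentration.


[OH-] = 10^(-pOH)
[OH-] = 10^(-3.73)
[OH-] = 1.862e-04 M

1.862e-04 M


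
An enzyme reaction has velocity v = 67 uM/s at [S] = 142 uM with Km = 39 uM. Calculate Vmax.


Vmax = v * (Km + [S]) / [S]
Vmax = 67 * (39 + 142) / 142
Vmax = 85.4014 uM/s

85.4014 uM/s


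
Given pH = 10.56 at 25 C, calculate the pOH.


pOH = 14 - pH
pOH = 14 - 10.56
pOH = 3.44

3.44


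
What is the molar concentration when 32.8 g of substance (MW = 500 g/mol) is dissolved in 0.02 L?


C = (mass / MW) / volume
C = (32.8 / 500) / 0.02
C = 3.28 M

3.28 M


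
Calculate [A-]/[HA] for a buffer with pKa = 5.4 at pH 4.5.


[A-]/[HA] = 10^(pH - pKa)
= 10^(4.5 - 5.4)
= 0.1259

0.1259


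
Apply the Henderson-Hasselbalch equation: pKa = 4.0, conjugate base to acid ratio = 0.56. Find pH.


pH = pKa + log10([A-]/[HA])
pH = 4.0 + log10(0.56)
pH = 3.7482

3.7482


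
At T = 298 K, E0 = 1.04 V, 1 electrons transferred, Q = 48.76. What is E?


E = E0 - (RT/nF) * ln(Q)
E = 1.04 - (8.314 * 298 / (1 * 96485)) * ln(48.76)
E = 0.9402 V

0.9402 V


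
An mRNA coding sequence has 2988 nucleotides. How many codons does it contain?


codons = nucleotides / 3
codons = 2988 / 3 = 996

996


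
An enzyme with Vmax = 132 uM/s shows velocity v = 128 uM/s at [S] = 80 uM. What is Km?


Km = [S] * (Vmax - v) / v
Km = 80 * (132 - 128) / 128
Km = 2.5 uM

2.5 uM


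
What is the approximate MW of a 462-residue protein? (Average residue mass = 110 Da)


MW = n_residues * 110 Da
MW = 462 * 110
MW = 50820 Da

50820 Da


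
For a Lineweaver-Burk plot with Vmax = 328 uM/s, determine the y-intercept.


y-intercept = 1/Vmax
= 1/328
= 0.003 s/uM

0.003 s/uM


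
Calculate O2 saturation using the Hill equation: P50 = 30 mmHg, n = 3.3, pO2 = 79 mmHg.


Y = pO2^n / (P50^n + pO2^n)
Y = 79^3.3 / (30^3.3 + 79^3.3)
Y = 96.07%

96.07%


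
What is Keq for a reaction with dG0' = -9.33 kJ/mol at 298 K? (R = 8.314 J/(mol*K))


Keq = exp(-dG0 * 1000 / (R * T))
Keq = exp(-(-9.33) * 1000 / (8.314 * 298))
Keq = 43.1975

43.1975


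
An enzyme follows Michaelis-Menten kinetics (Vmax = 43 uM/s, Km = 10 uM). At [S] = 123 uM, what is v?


v = Vmax * [S] / (Km + [S])
v = 43 * 123 / (10 + 123)
v = 39.7669 uM/s

39.7669 uM/s


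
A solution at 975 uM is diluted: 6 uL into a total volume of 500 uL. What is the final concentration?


C2 = C1 * V1 / V2
C2 = 975 * 6 / 500
C2 = 11.7 uM

11.7 uM


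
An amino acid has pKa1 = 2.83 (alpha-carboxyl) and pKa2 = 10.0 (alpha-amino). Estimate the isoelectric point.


pI = (pKa1 + pKa2) / 2
pI = (2.83 + 10.0) / 2
pI = 6.415

6.415


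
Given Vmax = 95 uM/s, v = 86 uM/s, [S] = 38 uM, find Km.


Km = [S] * (Vmax - v) / v
Km = 38 * (95 - 86) / 86
Km = 3.9767 uM

3.9767 uM


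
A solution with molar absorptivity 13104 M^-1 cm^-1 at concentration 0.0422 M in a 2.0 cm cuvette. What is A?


A = epsilon * c * l
A = 13104 * 0.0422 * 2.0
A = 1105.9776

1105.9776


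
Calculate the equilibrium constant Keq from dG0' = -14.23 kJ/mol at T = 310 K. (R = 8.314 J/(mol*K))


Keq = exp(-dG0 * 1000 / (R * T))
Keq = exp(-(-14.23) * 1000 / (8.314 * 310))
Keq = 249.9338

249.9338


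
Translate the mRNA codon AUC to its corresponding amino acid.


Standard genetic code lookup.
Codon AUC -> Ile

Ile


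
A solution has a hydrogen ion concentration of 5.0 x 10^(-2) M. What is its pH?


pH = -log10([H+])
pH = -log10(5.0 x 10^(-2))
pH = 1.301

1.301


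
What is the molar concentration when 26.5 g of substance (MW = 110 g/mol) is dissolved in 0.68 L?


C = (mass / MW) / volume
C = (26.5 / 110) / 0.68
C = 0.3543 M

0.3543 M


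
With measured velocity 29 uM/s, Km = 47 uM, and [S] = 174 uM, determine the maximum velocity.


Vmax = v * (Km + [S]) / [S]
Vmax = 29 * (47 + 174) / 174
Vmax = 36.8333 uM/s

36.8333 uM/s


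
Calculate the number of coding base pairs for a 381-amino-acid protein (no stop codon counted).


Each amino acid = 1 codon = 3 bp
bp = 381 * 3 = 1143 bp

1143 bp


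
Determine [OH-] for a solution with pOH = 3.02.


[OH-] = 10^(-pOH)
[OH-] = 10^(-3.02)
[OH-] = 9.550e-04 M

9.550e-04 M


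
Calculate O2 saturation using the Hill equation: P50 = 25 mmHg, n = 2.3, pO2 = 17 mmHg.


Y = pO2^n / (P50^n + pO2^n)
Y = 17^2.3 / (25^2.3 + 17^2.3)
Y = 29.17%

29.17%


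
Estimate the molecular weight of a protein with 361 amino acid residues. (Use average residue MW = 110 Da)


MW = n_residues * 110 Da
MW = 361 * 110
MW = 39710 Da

39710 Da


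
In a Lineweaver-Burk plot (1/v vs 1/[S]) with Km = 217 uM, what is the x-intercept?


x-intercept = -1/Km
= -1/217
= -0.0046 1/uM

-0.0046 1/uM


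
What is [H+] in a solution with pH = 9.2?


[H+] = 10^(-pH)
[H+] = 10^(-9.2)
[H+] = 6.310e-10 M

6.310e-10 M


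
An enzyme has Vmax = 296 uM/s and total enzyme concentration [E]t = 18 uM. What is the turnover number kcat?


kcat = Vmax / [E]t
kcat = 296 / 18
kcat = 16.4444 s^-1

16.4444 s^-1


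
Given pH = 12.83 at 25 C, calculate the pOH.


pOH = 14 - pH
pOH = 14 - 12.83
pOH = 1.17

1.17


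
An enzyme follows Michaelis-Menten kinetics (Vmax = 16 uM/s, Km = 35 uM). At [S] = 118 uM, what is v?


v = Vmax * [S] / (Km + [S])
v = 16 * 118 / (35 + 118)
v = 12.3399 uM/s

12.3399 uM/s


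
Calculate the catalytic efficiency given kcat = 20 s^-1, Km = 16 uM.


Catalytic efficiency = kcat / Km
= 20 / 16
= 1.25 uM^-1*s^-1

1.25 uM^-1*s^-1


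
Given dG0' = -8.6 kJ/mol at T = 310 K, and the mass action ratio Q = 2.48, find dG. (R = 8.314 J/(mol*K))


dG = dG0' + RT * ln(Q) / 1000
dG = -8.6 + 8.314 * 310 * ln(2.48) / 1000
dG = -6.2591 kJ/mol

-6.2591 kJ/mol


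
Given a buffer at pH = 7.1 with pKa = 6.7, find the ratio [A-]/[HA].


[A-]/[HA] = 10^(pH - pKa)
= 10^(7.1 - 6.7)
= 2.5119

2.5119


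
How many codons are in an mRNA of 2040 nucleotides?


codons = nucleotides / 3
codons = 2040 / 3 = 680

680


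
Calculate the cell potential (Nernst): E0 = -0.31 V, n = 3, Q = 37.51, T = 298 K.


E = E0 - (RT/nF) * ln(Q)
E = -0.31 - (8.314 * 298 / (3 * 96485)) * ln(37.51)
E = -0.341 V

-0.341 V


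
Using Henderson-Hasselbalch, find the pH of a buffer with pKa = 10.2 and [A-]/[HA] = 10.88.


pH = pKa + log10([A-]/[HA])
pH = 10.2 + log10(10.88)
pH = 11.2366

11.2366


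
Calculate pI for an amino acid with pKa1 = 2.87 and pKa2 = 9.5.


pI = (pKa1 + pKa2) / 2
pI = (2.87 + 9.5) / 2
pI = 6.185

6.185


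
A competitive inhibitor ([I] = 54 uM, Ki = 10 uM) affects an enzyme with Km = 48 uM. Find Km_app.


Km_app = Km * (1 + [I]/Ki)
Km_app = 48 * (1 + 54/10)
Km_app = 307.2 uM

307.2 uM


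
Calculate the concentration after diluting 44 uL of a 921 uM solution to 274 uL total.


C2 = C1 * V1 / V2
C2 = 921 * 44 / 274
C2 = 147.8978 uM

147.8978 uM


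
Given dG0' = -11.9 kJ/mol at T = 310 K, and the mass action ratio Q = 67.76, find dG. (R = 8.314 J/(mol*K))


dG = dG0' + RT * ln(Q) / 1000
dG = -11.9 + 8.314 * 310 * ln(67.76) / 1000
dG = -1.034 kJ/mol

-1.034 kJ/mol


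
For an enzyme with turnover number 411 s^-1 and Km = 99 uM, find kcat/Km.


Catalytic efficiency = kcat / Km
= 411 / 99
= 4.1515 uM^-1*s^-1

4.1515 uM^-1*s^-1


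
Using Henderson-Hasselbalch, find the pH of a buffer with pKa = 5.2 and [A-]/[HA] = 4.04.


pH = pKa + log10([A-]/[HA])
pH = 5.2 + log10(4.04)
pH = 5.8064

5.8064


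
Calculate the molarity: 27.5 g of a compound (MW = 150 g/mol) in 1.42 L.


C = (mass / MW) / volume
C = (27.5 / 150) / 1.42
C = 0.1291 M

0.1291 M


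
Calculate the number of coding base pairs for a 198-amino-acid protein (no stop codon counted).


Each amino acid = 1 codon = 3 bp
bp = 198 * 3 = 594 bp

594 bp


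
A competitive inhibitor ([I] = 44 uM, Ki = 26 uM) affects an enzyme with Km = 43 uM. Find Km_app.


Km_app = Km * (1 + [I]/Ki)
Km_app = 43 * (1 + 44/26)
Km_app = 115.7692 uM

115.7692 uM


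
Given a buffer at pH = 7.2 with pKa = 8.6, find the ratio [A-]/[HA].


[A-]/[HA] = 10^(pH - pKa)
= 10^(7.2 - 8.6)
= 0.0398

0.0398


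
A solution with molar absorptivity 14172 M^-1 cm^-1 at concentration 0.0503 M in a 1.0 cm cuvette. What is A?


A = epsilon * c * l
A = 14172 * 0.0503 * 1.0
A = 712.8516

712.8516


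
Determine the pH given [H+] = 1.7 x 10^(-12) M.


pH = -log10([H+])
pH = -log10(1.7 x 10^(-12))
pH = 11.7696

11.7696


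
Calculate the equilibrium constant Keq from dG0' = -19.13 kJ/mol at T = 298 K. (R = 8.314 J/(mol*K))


Keq = exp(-dG0 * 1000 / (R * T))
Keq = exp(-(-19.13) * 1000 / (8.314 * 298))
Keq = 2255.8205

2255.8205


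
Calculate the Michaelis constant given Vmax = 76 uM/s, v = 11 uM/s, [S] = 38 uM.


Km = [S] * (Vmax - v) / v
Km = 38 * (76 - 11) / 11
Km = 224.5455 uM

224.5455 uM


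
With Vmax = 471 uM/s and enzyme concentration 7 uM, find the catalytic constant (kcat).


kcat = Vmax / [E]t
kcat = 471 / 7
kcat = 67.2857 s^-1

67.2857 s^-1


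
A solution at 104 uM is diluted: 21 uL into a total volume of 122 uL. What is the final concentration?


C2 = C1 * V1 / V2
C2 = 104 * 21 / 122
C2 = 17.9016 uM

17.9016 uM


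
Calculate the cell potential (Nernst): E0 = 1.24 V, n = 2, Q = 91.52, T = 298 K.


E = E0 - (RT/nF) * ln(Q)
E = 1.24 - (8.314 * 298 / (2 * 96485)) * ln(91.52)
E = 1.182 V

1.182 V


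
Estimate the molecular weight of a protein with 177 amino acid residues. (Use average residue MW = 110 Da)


MW = n_residues * 110 Da
MW = 177 * 110
MW = 19470 Da

19470 Da


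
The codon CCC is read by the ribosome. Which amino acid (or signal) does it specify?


Standard genetic code lookup.
Codon CCC -> Pro

Pro


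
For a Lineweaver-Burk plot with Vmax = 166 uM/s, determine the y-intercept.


y-intercept = 1/Vmax
= 1/166
= 0.006 s/uM

0.006 s/uM


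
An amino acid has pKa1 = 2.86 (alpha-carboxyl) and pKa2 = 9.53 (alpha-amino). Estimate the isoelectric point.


pI = (pKa1 + pKa2) / 2
pI = (2.86 + 9.53) / 2
pI = 6.195

6.195


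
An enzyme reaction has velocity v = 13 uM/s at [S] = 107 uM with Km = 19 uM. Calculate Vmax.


Vmax = v * (Km + [S]) / [S]
Vmax = 13 * (19 + 107) / 107
Vmax = 15.3084 uM/s

15.3084 uM/s


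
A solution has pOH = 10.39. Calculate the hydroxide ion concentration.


[OH-] = 10^(-pOH)
[OH-] = 10^(-10.39)
[OH-] = 4.074e-11 M

4.074e-11 M


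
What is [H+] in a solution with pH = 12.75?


[H+] = 10^(-pH)
[H+] = 10^(-12.75)
[H+] = 1.778e-13 M

1.778e-13 M


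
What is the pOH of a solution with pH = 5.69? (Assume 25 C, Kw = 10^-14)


pOH = 14 - pH
pOH = 14 - 5.69
pOH = 8.31

8.31


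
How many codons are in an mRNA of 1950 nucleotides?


codons = nucleotides / 3
codons = 1950 / 3 = 650

650


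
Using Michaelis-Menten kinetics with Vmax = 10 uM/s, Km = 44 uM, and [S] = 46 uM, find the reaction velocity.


v = Vmax * [S] / (Km + [S])
v = 10 * 46 / (44 + 46)
v = 5.1111 uM/s

5.1111 uM/s


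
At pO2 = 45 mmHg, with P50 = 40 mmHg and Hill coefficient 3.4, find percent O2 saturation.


Y = pO2^n / (P50^n + pO2^n)
Y = 45^3.4 / (40^3.4 + 45^3.4)
Y = 59.88%

59.88%


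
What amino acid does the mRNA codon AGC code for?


Standard genetic code lookup.
Codon AGC -> Ser

Ser


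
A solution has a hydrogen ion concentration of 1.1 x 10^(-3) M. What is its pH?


pH = -log10([H+])
pH = -log10(1.1 x 10^(-3))
pH = 2.9586

2.9586


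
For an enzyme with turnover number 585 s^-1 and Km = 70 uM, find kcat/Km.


Catalytic efficiency = kcat / Km
= 585 / 70
= 8.3571 uM^-1*s^-1

8.3571 uM^-1*s^-1


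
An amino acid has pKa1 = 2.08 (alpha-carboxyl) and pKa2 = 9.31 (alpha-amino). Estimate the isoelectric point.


pI = (pKa1 + pKa2) / 2
pI = (2.08 + 9.31) / 2
pI = 5.695

5.695


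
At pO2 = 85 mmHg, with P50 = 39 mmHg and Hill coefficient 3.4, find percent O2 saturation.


Y = pO2^n / (P50^n + pO2^n)
Y = 85^3.4 / (39^3.4 + 85^3.4)
Y = 93.39%

93.39%


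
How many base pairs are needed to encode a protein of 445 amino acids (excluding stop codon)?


Each amino acid = 1 codon = 3 bp
bp = 445 * 3 = 1335 bp

1335 bp


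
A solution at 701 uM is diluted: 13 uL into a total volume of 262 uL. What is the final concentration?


C2 = C1 * V1 / V2
C2 = 701 * 13 / 262
C2 = 34.7824 uM

34.7824 uM


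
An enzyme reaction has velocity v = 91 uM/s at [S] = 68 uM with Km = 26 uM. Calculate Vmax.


Vmax = v * (Km + [S]) / [S]
Vmax = 91 * (26 + 68) / 68
Vmax = 125.7941 uM/s

125.7941 uM/s


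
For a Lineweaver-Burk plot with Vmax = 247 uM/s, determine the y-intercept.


y-intercept = 1/Vmax
= 1/247
= 0.004 s/uM

0.004 s/uM


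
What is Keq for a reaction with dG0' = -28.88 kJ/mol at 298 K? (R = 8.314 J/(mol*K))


Keq = exp(-dG0 * 1000 / (R * T))
Keq = exp(-(-28.88) * 1000 / (8.314 * 298))
Keq = 115447.7646

115447.7646


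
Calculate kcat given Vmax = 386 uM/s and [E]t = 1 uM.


kcat = Vmax / [E]t
kcat = 386 / 1
kcat = 386.0 s^-1

386.0 s^-1


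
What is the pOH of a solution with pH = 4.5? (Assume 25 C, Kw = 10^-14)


pOH = 14 - pH
pOH = 14 - 4.5
pOH = 9.5

9.5


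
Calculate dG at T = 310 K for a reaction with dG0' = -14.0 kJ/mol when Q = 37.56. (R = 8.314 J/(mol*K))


dG = dG0' + RT * ln(Q) / 1000
dG = -14.0 + 8.314 * 310 * ln(37.56) / 1000
dG = -4.6547 kJ/mol

-4.6547 kJ/mol


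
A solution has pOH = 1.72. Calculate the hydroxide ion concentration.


[OH-] = 10^(-pOH)
[OH-] = 10^(-1.72)
[OH-] = 0.0191 M

0.0191 M


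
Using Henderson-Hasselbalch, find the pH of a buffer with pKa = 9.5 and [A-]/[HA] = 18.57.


pH = pKa + log10([A-]/[HA])
pH = 9.5 + log10(18.57)
pH = 10.7688

10.7688


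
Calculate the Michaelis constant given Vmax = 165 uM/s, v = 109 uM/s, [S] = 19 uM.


Km = [S] * (Vmax - v) / v
Km = 19 * (165 - 109) / 109
Km = 9.7615 uM

9.7615 uM


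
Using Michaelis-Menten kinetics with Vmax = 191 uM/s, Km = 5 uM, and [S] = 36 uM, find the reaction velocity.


v = Vmax * [S] / (Km + [S])
v = 191 * 36 / (5 + 36)
v = 167.7073 uM/s

167.7073 uM/s


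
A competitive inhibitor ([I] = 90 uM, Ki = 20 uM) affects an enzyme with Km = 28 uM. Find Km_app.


Km_app = Km * (1 + [I]/Ki)
Km_app = 28 * (1 + 90/20)
Km_app = 154.0 uM

154.0 uM


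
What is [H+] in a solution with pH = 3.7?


[H+] = 10^(-pH)
[H+] = 10^(-3.7)
[H+] = 1.995e-04 M

1.995e-04 M


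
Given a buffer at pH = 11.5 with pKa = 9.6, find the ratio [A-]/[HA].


[A-]/[HA] = 10^(pH - pKa)
= 10^(11.5 - 9.6)
= 79.4328

79.4328


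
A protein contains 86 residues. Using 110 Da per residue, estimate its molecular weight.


MW = n_residues * 110 Da
MW = 86 * 110
MW = 9460 Da

9460 Da


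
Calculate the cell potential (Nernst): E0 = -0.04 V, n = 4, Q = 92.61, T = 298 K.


E = E0 - (RT/nF) * ln(Q)
E = -0.04 - (8.314 * 298 / (4 * 96485)) * ln(92.61)
E = -0.0691 V

-0.0691 V


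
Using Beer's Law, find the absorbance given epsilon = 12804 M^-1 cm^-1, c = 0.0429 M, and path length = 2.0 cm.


A = epsilon * c * l
A = 12804 * 0.0429 * 2.0
A = 1098.5832

1098.5832


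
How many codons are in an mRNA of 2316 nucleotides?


codons = nucleotides / 3
codons = 2316 / 3 = 772

772


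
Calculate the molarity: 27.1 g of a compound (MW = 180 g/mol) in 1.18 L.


C = (mass / MW) / volume
C = (27.1 / 180) / 1.18
C = 0.1276 M

0.1276 M


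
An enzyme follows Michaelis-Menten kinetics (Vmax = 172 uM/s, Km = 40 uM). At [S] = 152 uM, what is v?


v = Vmax * [S] / (Km + [S])
v = 172 * 152 / (40 + 152)
v = 136.1667 uM/s

136.1667 uM/s


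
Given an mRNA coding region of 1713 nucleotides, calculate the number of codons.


codons = nucleotides / 3
codons = 1713 / 3 = 571

571


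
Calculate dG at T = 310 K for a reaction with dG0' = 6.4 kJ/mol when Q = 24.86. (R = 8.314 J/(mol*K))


dG = dG0' + RT * ln(Q) / 1000
dG = 6.4 + 8.314 * 310 * ln(24.86) / 1000
dG = 14.6817 kJ/mol

14.6817 kJ/mol


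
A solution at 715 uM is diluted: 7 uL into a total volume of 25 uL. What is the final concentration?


C2 = C1 * V1 / V2
C2 = 715 * 7 / 25
C2 = 200.2 uM

200.2 uM


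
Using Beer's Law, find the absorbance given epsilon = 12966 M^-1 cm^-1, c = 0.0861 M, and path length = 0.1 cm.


A = epsilon * c * l
A = 12966 * 0.0861 * 0.1
A = 111.6373

111.6373


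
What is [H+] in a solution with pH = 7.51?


[H+] = 10^(-pH)
[H+] = 10^(-7.51)
[H+] = 3.090e-08 M

3.090e-08 M


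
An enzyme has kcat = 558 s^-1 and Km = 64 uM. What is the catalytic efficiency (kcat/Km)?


Catalytic efficiency = kcat / Km
= 558 / 64
= 8.7188 uM^-1*s^-1

8.7188 uM^-1*s^-1


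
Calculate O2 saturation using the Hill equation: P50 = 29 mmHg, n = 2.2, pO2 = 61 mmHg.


Y = pO2^n / (P50^n + pO2^n)
Y = 61^2.2 / (29^2.2 + 61^2.2)
Y = 83.7%

83.7%


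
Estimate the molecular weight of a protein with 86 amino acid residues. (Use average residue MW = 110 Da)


MW = n_residues * 110 Da
MW = 86 * 110
MW = 9460 Da

9460 Da
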